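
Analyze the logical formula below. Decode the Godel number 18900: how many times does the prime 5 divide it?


Factorize 18900 by dividing by 5 repeatedly.
Division steps: 5 divides 18900 exactly 2 time(s).
Exponent of 5 = 2

2


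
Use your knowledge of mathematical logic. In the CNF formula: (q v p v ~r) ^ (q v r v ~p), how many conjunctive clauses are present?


A CNF formula is a conjunction of clauses.
Clauses are separated by ^.
Counting the conjuncts: 2 clauses.

2


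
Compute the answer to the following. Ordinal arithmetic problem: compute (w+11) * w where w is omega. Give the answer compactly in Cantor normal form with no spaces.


Compute (w+11) * w.
Ordinal * is associative and left-distributive over +, but NOT commutative; for finite n>1, n*w = w but w*n stays w*n.
(w+11) * w = sup{(w+11)*k : k<w} = sup{w*k+11} = w^2 (the +11 tail is absorbed in the limit).
Result = w^2

w^2


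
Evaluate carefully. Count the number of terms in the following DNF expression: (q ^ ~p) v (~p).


A DNF formula is a disjunction of terms (conjunctions).
Terms are separated by v.
Counting the disjuncts: 2 terms.

2


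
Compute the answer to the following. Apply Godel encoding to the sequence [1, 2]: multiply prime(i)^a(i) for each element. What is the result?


Encode each element as an exponent of the corresponding prime:
  2^1 = 2
  3^2 = 9
Product = 2 * 9 = 18

18


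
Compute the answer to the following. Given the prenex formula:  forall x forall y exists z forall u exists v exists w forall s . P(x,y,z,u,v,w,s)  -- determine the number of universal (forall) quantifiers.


Quantifier prefix: forall x forall y exists z forall u exists v exists w forall s
Mark each quantifier type:
  U U E U E E U
Universal count = 4, Existential count = 3
Asked for universal (forall) quantifiers: 4

4


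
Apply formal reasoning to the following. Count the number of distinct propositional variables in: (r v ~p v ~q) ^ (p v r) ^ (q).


Identify each variable that appears in the formula.
Variables found: p, q, r
Count = 3

3


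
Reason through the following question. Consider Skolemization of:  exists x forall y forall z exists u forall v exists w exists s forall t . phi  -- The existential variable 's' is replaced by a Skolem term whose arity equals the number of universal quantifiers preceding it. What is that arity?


Quantifier prefix: exists x forall y forall z exists u forall v exists w exists s forall t
's' is existentially quantified at position 7.
Universal variables preceding it: y, z, v
Skolem function arity = 3

3


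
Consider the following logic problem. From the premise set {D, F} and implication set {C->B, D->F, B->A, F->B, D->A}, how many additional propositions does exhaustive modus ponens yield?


Initial facts: {D, F}
Apply modus ponens to closure:
  F and F->B  =>  B
  D and D->A  =>  A
Final known: {A, B, D, F}
New propositions: {A, B}
Count = 2

2


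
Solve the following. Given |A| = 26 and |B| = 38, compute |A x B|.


The Cartesian product A x B contains all ordered pairs (a, b).
|A x B| = |A| * |B| = 26 * 38 = 988

988


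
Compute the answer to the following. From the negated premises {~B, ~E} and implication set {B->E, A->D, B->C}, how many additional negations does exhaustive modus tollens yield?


Initial negated facts: {~B, ~E}
Apply modus tollens to closure:
  (no implication fires)
Final negated: {~B, ~E}
New negations: {(none)}
Count = 0

0


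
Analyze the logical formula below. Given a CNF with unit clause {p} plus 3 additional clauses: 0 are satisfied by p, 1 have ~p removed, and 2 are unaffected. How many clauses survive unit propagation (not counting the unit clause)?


Satisfied (removed): 0
Shortened (remain): 1
Unchanged (remain): 2
Remaining = 1 + 2 = 3

3


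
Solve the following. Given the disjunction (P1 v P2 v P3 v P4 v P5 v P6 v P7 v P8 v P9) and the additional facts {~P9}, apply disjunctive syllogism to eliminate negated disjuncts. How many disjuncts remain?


Original disjuncts (9): P1, P2, P3, P4, P5, P6, P7, P8, P9
Negated (eliminate): ~P9
Remaining disjuncts: P1, P2, P3, P4, P5, P6, P7, P8
Count = 9 - 1 = 8

8


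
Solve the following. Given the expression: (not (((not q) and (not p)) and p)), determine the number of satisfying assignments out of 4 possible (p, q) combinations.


Check all 4 assignments:
p=0, q=0: 1
p=0, q=1: 1
p=1, q=0: 1
p=1, q=1: 1
Count of True = 4

4


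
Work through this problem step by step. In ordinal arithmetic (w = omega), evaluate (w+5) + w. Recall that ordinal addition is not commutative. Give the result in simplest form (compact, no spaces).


Compute (w+5) + w.
Ordinal + is associative but NOT commutative; for finite n>0, n + w = w but w + n stays w+n.
(w+5) + w = w + (5+w) = w + w = w*2 (the finite tail 5 is absorbed by the right w).
Result = w*2

w*2


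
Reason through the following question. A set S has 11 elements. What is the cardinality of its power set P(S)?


The power set of a set with n elements has 2^n elements.
|P(S)| = 2^11 = 2048

2048


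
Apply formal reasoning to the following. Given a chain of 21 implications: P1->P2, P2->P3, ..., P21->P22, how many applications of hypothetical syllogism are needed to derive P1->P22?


With 21 implications in a chain connecting 22 propositions:
P1->P2, P2->P3, ..., P21->P22
Steps needed = (number of implications) - 1 = 21 - 1 = 20

20


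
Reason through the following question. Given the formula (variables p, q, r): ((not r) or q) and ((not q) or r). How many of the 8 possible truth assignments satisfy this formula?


Evaluate all 8 assignments for p, q, r:
p=0, q=0, r=0: 1
p=0, q=0, r=1: 0
p=0, q=1, r=0: 0
p=0, q=1, r=1: 1
p=1, q=0, r=0: 1
p=1, q=0, r=1: 0
p=1, q=1, r=0: 0
p=1, q=1, r=1: 1
Satisfying count = 4

4


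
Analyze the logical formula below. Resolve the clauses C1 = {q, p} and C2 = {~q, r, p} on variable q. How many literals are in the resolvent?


Remove q from C1 and ~q from C2.
C1 remainder: {p}
C2 remainder: {r, p}
Union (resolvent): {p, r}
Resolvent has 2 literal(s).

2


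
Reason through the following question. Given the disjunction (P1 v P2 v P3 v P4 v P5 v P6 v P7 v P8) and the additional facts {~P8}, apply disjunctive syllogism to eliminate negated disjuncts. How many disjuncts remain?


Original disjuncts (8): P1, P2, P3, P4, P5, P6, P7, P8
Negated (eliminate): ~P8
Remaining disjuncts: P1, P2, P3, P4, P5, P6, P7
Count = 8 - 1 = 7

7


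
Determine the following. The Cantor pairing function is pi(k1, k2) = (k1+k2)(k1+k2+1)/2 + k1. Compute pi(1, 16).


k1 + k2 = 17
(k1+k2)(k1+k2+1)/2 = 17 * 18 / 2 = 153
pi = 153 + 1 = 154

154


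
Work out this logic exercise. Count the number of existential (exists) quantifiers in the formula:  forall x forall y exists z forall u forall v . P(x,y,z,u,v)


Quantifier prefix: forall x forall y exists z forall u forall v
Mark each quantifier type:
  U U E U U
Universal count = 4, Existential count = 1
Asked for existential (exists) quantifiers: 1

1


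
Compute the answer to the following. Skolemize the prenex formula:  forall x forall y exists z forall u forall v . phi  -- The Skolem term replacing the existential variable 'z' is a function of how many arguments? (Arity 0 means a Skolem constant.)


Quantifier prefix: forall x forall y exists z forall u forall v
'z' is existentially quantified at position 3.
Universal variables preceding it: x, y
Skolem function arity = 2

2


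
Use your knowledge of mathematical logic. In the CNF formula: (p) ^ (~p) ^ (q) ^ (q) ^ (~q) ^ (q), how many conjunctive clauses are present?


A CNF formula is a conjunction of clauses.
Clauses are separated by ^.
Counting the conjuncts: 6 clauses.

6


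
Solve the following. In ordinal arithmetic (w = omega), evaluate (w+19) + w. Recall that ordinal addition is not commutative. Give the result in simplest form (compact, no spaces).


Compute (w+19) + w.
Ordinal + is associative but NOT commutative; for finite n>0, n + w = w but w + n stays w+n.
(w+19) + w = w + (19+w) = w + w = w*2 (the finite tail 19 is absorbed by the right w).
Result = w*2

w*2


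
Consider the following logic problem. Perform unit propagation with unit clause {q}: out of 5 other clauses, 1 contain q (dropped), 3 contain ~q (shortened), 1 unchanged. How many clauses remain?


Satisfied (removed): 1
Shortened (remain): 3
Unchanged (remain): 1
Remaining = 3 + 1 = 4

4


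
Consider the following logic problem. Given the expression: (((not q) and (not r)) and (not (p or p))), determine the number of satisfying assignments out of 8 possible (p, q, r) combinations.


Check all 8 assignments:
p=0, q=0, r=0: 1
p=0, q=0, r=1: 0
p=0, q=1, r=0: 0
p=0, q=1, r=1: 0
p=1, q=0, r=0: 0
p=1, q=0, r=1: 0
p=1, q=1, r=0: 0
p=1, q=1, r=1: 0
Count of True = 1

1


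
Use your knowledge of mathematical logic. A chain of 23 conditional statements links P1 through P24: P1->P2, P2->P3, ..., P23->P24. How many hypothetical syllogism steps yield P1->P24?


With 23 implications in a chain connecting 24 propositions:
P1->P2, P2->P3, ..., P23->P24
Steps needed = (number of implications) - 1 = 23 - 1 = 22

22


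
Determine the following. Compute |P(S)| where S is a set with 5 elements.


The power set of a set with n elements has 2^n elements.
|P(S)| = 2^5 = 32

32


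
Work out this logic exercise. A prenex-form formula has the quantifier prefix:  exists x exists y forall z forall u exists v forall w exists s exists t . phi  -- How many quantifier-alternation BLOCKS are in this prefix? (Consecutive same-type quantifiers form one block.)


Quantifier-type sequence: E E A A E A E E  (A=forall, E=exists)
Group into maximal same-type runs:
  Ex2 | Ax2 | Ex1 | Ax1 | Ex2
Number of blocks = 5

5


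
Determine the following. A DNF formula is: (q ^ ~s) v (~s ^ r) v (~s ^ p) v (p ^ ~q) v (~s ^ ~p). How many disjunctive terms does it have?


A DNF formula is a disjunction of terms (conjunctions).
Terms are separated by v.
Counting the disjuncts: 5 terms.

5


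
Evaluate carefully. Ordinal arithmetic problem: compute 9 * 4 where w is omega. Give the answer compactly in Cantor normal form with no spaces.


Compute 9 * 4.
Ordinal * is associative and left-distributive over +, but NOT commutative; for finite n>1, n*w = w but w*n stays w*n.
Both finite; ordinal * agrees with natural *: 9 * 4 = 36.
Result = 36

36


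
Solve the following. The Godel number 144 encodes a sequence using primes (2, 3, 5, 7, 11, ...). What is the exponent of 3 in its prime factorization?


Factorize 144 by dividing by 3 repeatedly.
Division steps: 3 divides 144 exactly 2 time(s).
Exponent of 3 = 2

2


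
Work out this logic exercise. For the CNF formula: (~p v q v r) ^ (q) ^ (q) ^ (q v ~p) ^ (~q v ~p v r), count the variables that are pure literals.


Check each variable for pure literal status:
p: pure negative
q: mixed (not pure)
r: pure positive
Pure literal count = 2

2


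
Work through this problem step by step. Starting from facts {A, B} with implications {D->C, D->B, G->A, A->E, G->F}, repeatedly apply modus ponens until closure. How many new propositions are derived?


Initial facts: {A, B}
Apply modus ponens to closure:
  A and A->E  =>  E
Final known: {A, B, E}
New propositions: {E}
Count = 1

1


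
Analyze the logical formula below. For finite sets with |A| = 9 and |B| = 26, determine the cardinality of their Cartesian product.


The Cartesian product A x B contains all ordered pairs (a, b).
|A x B| = |A| * |B| = 9 * 26 = 234

234


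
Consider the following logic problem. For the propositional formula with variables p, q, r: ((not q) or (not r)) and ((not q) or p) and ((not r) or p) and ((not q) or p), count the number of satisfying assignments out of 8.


Evaluate all 8 assignments for p, q, r:
p=0, q=0, r=0: 1
p=0, q=0, r=1: 0
p=0, q=1, r=0: 0
p=0, q=1, r=1: 0
p=1, q=0, r=0: 1
p=1, q=0, r=1: 1
p=1, q=1, r=0: 1
p=1, q=1, r=1: 0
Satisfying count = 4

4


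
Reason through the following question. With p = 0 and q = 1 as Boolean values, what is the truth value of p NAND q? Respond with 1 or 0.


p = 0, q = 1
Operation: p NAND q
Evaluate: 0 NAND 1 = 1

1


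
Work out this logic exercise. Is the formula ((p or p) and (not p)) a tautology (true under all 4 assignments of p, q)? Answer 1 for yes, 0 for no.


Check all 4 assignments:
p=0, q=0: 0
p=0, q=1: 0
p=1, q=0: 0
p=1, q=1: 0
Satisfying count = 0/4.
Tautology iff count = 4: no.

0


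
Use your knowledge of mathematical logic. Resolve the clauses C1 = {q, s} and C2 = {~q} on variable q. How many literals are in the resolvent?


Remove q from C1 and ~q from C2.
C1 remainder: {s}
C2 remainder: {}
Union (resolvent): {s}
Resolvent has 1 literal(s).

1


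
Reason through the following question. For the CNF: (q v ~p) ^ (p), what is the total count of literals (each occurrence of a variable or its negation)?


Counting literals in each clause:
Clause 1: 2 literal(s)
Clause 2: 1 literal(s)
Total = 3

3


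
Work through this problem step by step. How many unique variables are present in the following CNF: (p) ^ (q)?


Identify each variable that appears in the formula.
Variables found: p, q
Count = 2

2


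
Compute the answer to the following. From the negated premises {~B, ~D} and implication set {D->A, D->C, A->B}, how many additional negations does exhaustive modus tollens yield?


Initial negated facts: {~B, ~D}
Apply modus tollens to closure:
  ~B and A->B  =>  ~A
Final negated: {~A, ~B, ~D}
New negations: {~A}
Count = 1

1


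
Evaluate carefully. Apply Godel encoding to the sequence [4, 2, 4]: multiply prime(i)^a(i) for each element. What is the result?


Encode each element as an exponent of the corresponding prime:
  2^4 = 16
  3^2 = 9
  5^4 = 625
Product = 16 * 9 * 625 = 90000

90000


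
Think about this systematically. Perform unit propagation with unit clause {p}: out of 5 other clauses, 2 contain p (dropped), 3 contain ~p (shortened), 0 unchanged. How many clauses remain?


Satisfied (removed): 2
Shortened (remain): 3
Unchanged (remain): 0
Remaining = 3 + 0 = 3

3


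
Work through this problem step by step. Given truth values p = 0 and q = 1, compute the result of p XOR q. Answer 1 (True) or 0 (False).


p = 0, q = 1
Operation: p XOR q
Evaluate: 0 XOR 1 = 1

1


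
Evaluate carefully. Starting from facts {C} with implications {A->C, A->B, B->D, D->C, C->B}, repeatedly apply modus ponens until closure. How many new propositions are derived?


Initial facts: {C}
Apply modus ponens to closure:
  C and C->B  =>  B
  B and B->D  =>  D
Final known: {B, C, D}
New propositions: {B, D}
Count = 2

2


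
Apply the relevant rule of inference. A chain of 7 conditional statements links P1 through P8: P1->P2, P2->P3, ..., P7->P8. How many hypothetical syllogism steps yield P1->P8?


With 7 implications in a chain connecting 8 propositions:
P1->P2, P2->P3, ..., P7->P8
Steps needed = (number of implications) - 1 = 7 - 1 = 6

6


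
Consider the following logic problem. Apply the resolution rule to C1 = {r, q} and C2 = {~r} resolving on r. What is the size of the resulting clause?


Remove r from C1 and ~r from C2.
C1 remainder: {q}
C2 remainder: {}
Union (resolvent): {q}
Resolvent has 1 literal(s).

1


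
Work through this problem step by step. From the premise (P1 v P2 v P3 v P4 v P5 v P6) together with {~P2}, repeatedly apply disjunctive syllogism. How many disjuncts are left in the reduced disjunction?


Original disjuncts (6): P1, P2, P3, P4, P5, P6
Negated (eliminate): ~P2
Remaining disjuncts: P1, P3, P4, P5, P6
Count = 6 - 1 = 5

5


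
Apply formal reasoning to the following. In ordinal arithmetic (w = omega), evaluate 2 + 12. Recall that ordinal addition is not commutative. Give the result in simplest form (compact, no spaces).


Compute 2 + 12.
Ordinal + is associative but NOT commutative; for finite n>0, n + w = w but w + n stays w+n.
Both operands finite; ordinal + agrees with natural +: 2 + 12 = 14.
Result = 14

14


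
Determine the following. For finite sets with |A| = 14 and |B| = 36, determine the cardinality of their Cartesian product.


The Cartesian product A x B contains all ordered pairs (a, b).
|A x B| = |A| * |B| = 14 * 36 = 504

504


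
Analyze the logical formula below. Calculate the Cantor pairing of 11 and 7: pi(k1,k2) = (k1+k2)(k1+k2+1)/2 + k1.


k1 + k2 = 18
(k1+k2)(k1+k2+1)/2 = 18 * 19 / 2 = 171
pi = 171 + 11 = 182

182


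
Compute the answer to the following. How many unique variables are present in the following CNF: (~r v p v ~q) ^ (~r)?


Identify each variable that appears in the formula.
Variables found: p, q, r
Count = 3

3


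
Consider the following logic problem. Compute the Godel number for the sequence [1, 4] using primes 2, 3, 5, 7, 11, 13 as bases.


Encode each element as an exponent of the corresponding prime:
  2^1 = 2
  3^4 = 81
Product = 2 * 81 = 162

162


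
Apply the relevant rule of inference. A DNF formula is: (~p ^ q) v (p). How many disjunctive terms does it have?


A DNF formula is a disjunction of terms (conjunctions).
Terms are separated by v.
Counting the disjuncts: 2 terms.

2


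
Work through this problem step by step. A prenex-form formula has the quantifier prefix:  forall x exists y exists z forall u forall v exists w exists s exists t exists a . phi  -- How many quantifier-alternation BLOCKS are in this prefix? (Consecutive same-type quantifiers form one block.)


Quantifier-type sequence: A E E A A E E E E  (A=forall, E=exists)
Group into maximal same-type runs:
  Ax1 | Ex2 | Ax2 | Ex4
Number of blocks = 4

4


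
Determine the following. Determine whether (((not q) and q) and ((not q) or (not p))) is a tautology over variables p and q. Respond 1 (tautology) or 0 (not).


Check all 4 assignments:
p=0, q=0: 0
p=0, q=1: 0
p=1, q=0: 0
p=1, q=1: 0
Satisfying count = 0/4.
Tautology iff count = 4: no.

0


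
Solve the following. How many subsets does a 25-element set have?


The power set of a set with n elements has 2^n elements.
|P(S)| = 2^25 = 33554432

33554432


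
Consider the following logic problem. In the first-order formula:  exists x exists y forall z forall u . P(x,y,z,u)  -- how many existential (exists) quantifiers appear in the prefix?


Quantifier prefix: exists x exists y forall z forall u
Mark each quantifier type:
  E E U U
Universal count = 2, Existential count = 2
Asked for existential (exists) quantifiers: 2

2


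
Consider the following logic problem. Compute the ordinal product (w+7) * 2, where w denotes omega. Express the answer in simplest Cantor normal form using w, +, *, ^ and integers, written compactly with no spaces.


Compute (w+7) * 2.
Ordinal * is associative and left-distributive over +, but NOT commutative; for finite n>1, n*w = w but w*n stays w*n.
(w+7) * 2 = (w+7) repeated 2 times. Each intermediate +7 is absorbed by the following w; only the last survives: w*2+7.
Result = w*2+7

w*2+7


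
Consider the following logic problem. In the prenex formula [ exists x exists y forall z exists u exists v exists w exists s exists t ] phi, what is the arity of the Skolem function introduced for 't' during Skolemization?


Quantifier prefix: exists x exists y forall z exists u exists v exists w exists s exists t
't' is existentially quantified at position 8.
Universal variables preceding it: z
Skolem function arity = 1

1


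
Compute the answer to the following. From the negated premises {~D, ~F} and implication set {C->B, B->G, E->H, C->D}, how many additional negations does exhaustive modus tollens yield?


Initial negated facts: {~D, ~F}
Apply modus tollens to closure:
  ~D and C->D  =>  ~C
Final negated: {~C, ~D, ~F}
New negations: {~C}
Count = 1

1


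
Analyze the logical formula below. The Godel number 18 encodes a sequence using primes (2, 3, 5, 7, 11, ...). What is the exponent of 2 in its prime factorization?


Factorize 18 by dividing by 2 repeatedly.
Division steps: 2 divides 18 exactly 1 time(s).
Exponent of 2 = 1

1


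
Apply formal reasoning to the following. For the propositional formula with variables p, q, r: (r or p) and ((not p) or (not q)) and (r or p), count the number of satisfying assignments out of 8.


Evaluate all 8 assignments for p, q, r:
p=0, q=0, r=0: 0
p=0, q=0, r=1: 1
p=0, q=1, r=0: 0
p=0, q=1, r=1: 1
p=1, q=0, r=0: 1
p=1, q=0, r=1: 1
p=1, q=1, r=0: 0
p=1, q=1, r=1: 0
Satisfying count = 4

4


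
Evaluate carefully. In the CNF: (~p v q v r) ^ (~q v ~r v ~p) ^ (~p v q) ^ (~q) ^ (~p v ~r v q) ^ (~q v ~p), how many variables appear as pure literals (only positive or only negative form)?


Check each variable for pure literal status:
p: pure negative
q: mixed (not pure)
r: mixed (not pure)
Pure literal count = 1

1


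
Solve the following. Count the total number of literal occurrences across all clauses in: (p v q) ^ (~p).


Counting literals in each clause:
Clause 1: 2 literal(s)
Clause 2: 1 literal(s)
Total = 3

3


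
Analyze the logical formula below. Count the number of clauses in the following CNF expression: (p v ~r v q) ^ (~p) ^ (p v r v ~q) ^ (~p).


A CNF formula is a conjunction of clauses.
Clauses are separated by ^.
Counting the conjuncts: 4 clauses.

4


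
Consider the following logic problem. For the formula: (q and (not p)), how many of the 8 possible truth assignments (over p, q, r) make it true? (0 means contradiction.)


Check all 8 assignments:
p=0, q=0, r=0: 0
p=0, q=0, r=1: 0
p=0, q=1, r=0: 1
p=0, q=1, r=1: 1
p=1, q=0, r=0: 0
p=1, q=0, r=1: 0
p=1, q=1, r=0: 0
p=1, q=1, r=1: 0
Count of True = 2

2


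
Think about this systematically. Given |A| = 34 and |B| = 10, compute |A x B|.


The Cartesian product A x B contains all ordered pairs (a, b).
|A x B| = |A| * |B| = 34 * 10 = 340

340


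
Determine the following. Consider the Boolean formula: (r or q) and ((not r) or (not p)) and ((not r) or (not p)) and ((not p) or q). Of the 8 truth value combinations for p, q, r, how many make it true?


Evaluate all 8 assignments for p, q, r:
p=0, q=0, r=0: 0
p=0, q=0, r=1: 1
p=0, q=1, r=0: 1
p=0, q=1, r=1: 1
p=1, q=0, r=0: 0
p=1, q=0, r=1: 0
p=1, q=1, r=0: 1
p=1, q=1, r=1: 0
Satisfying count = 4

4


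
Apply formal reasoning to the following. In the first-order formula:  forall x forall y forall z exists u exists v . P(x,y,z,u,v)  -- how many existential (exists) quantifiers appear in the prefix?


Quantifier prefix: forall x forall y forall z exists u exists v
Mark each quantifier type:
  U U U E E
Universal count = 3, Existential count = 2
Asked for existential (exists) quantifiers: 2

2


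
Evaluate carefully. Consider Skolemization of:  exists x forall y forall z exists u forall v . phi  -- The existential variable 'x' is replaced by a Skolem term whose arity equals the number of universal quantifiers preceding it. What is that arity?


Quantifier prefix: exists x forall y forall z exists u forall v
'x' is existentially quantified at position 1.
No universal quantifiers precede it.
Skolem function arity = 0 (a Skolem constant)

0


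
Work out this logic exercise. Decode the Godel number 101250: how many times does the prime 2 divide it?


Factorize 101250 by dividing by 2 repeatedly.
Division steps: 2 divides 101250 exactly 1 time(s).
Exponent of 2 = 1

1


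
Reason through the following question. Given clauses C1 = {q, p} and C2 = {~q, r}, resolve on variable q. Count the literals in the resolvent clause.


Remove q from C1 and ~q from C2.
C1 remainder: {p}
C2 remainder: {r}
Union (resolvent): {p, r}
Resolvent has 2 literal(s).

2


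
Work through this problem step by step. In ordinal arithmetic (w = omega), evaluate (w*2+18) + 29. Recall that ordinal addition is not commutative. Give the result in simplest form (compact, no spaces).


Compute (w*2+18) + 29.
Ordinal + is associative but NOT commutative; for finite n>0, n + w = w but w + n stays w+n.
By associativity: (w*2+18) + 29 = w*2 + (18+29) = w*2+47.
Result = w*2+47

w*2+47


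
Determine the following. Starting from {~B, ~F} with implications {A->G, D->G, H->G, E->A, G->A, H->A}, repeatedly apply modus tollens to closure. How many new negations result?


Initial negated facts: {~B, ~F}
Apply modus tollens to closure:
  (no implication fires)
Final negated: {~B, ~F}
New negations: {(none)}
Count = 0

0


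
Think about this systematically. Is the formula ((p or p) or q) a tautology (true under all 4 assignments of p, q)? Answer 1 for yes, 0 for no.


Check all 4 assignments:
p=0, q=0: 0
p=0, q=1: 1
p=1, q=0: 1
p=1, q=1: 1
Satisfying count = 3/4.
Tautology iff count = 4: no.

0


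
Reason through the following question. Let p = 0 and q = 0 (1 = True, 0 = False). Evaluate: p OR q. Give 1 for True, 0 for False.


p = 0, q = 0
Operation: p OR q
Evaluate: 0 OR 0 = 0

0


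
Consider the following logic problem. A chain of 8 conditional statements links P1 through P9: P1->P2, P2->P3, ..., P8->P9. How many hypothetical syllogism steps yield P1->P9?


With 8 implications in a chain connecting 9 propositions:
P1->P2, P2->P3, ..., P8->P9
Steps needed = (number of implications) - 1 = 8 - 1 = 7

7


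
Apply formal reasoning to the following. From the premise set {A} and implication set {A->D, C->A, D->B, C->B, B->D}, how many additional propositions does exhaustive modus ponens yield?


Initial facts: {A}
Apply modus ponens to closure:
  A and A->D  =>  D
  D and D->B  =>  B
Final known: {A, B, D}
New propositions: {B, D}
Count = 2

2


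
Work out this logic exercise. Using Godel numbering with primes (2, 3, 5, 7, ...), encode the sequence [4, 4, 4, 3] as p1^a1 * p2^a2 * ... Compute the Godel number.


Encode each element as an exponent of the corresponding prime:
  2^4 = 16
  3^4 = 81
  5^4 = 625
  7^3 = 343
Product = 16 * 81 * 625 * 343 = 277830000

277830000


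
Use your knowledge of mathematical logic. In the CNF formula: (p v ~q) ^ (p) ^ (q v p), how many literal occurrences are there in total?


Counting literals in each clause:
Clause 1: 2 literal(s)
Clause 2: 1 literal(s)
Clause 3: 2 literal(s)
Total = 5

5


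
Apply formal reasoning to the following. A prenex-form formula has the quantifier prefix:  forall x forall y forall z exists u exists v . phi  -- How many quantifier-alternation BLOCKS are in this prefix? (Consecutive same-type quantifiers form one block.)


Quantifier-type sequence: A A A E E  (A=forall, E=exists)
Group into maximal same-type runs:
  Ax3 | Ex2
Number of blocks = 2

2


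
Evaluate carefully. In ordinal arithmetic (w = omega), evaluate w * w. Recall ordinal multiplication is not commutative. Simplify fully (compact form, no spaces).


Compute w * w.
Ordinal * is associative and left-distributive over +, but NOT commutative; for finite n>1, n*w = w but w*n stays w*n.
w * w = w^2 by definition.
Result = w^2

w^2


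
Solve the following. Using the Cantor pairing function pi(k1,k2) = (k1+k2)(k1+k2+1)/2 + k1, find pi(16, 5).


k1 + k2 = 21
(k1+k2)(k1+k2+1)/2 = 21 * 22 / 2 = 231
pi = 231 + 16 = 247

247


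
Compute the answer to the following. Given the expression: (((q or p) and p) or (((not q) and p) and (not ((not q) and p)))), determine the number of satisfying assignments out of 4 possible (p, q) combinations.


Check all 4 assignments:
p=0, q=0: 0
p=0, q=1: 0
p=1, q=0: 1
p=1, q=1: 1
Count of True = 2

2


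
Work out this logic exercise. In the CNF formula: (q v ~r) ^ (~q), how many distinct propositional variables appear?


Identify each variable that appears in the formula.
Variables found: q, r
Count = 2

2


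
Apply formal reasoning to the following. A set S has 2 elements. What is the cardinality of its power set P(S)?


The power set of a set with n elements has 2^n elements.
|P(S)| = 2^2 = 4

4


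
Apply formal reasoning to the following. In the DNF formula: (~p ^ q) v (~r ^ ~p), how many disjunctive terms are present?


A DNF formula is a disjunction of terms (conjunctions).
Terms are separated by v.
Counting the disjuncts: 2 terms.

2


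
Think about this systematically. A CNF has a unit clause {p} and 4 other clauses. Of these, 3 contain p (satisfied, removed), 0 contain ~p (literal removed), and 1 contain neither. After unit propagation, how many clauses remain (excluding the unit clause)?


Satisfied (removed): 3
Shortened (remain): 0
Unchanged (remain): 1
Remaining = 0 + 1 = 1

1


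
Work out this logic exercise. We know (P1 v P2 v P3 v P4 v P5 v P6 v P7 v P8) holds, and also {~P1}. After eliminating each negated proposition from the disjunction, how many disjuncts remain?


Original disjuncts (8): P1, P2, P3, P4, P5, P6, P7, P8
Negated (eliminate): ~P1
Remaining disjuncts: P2, P3, P4, P5, P6, P7, P8
Count = 8 - 1 = 7

7


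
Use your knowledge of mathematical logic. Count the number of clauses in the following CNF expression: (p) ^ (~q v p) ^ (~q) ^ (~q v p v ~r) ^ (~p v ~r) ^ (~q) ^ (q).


A CNF formula is a conjunction of clauses.
Clauses are separated by ^.
Counting the conjuncts: 7 clauses.

7


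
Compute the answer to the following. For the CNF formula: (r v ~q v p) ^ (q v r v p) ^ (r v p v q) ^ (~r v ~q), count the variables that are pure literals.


Check each variable for pure literal status:
p: pure positive
q: mixed (not pure)
r: mixed (not pure)
Pure literal count = 1

1


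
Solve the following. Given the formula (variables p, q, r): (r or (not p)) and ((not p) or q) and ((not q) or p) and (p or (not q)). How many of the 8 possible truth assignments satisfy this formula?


Evaluate all 8 assignments for p, q, r:
p=0, q=0, r=0: 1
p=0, q=0, r=1: 1
p=0, q=1, r=0: 0
p=0, q=1, r=1: 0
p=1, q=0, r=0: 0
p=1, q=0, r=1: 0
p=1, q=1, r=0: 0
p=1, q=1, r=1: 1
Satisfying count = 3

3


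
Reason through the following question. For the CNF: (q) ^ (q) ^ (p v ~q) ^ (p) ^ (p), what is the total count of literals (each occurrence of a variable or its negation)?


Counting literals in each clause:
Clause 1: 1 literal(s)
Clause 2: 1 literal(s)
Clause 3: 2 literal(s)
Clause 4: 1 literal(s)
Clause 5: 1 literal(s)
Total = 6

6


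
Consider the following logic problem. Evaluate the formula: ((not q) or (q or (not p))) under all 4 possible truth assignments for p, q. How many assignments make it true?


Check all 4 assignments:
p=0, q=0: 1
p=0, q=1: 1
p=1, q=0: 1
p=1, q=1: 1
Count of True = 4

4


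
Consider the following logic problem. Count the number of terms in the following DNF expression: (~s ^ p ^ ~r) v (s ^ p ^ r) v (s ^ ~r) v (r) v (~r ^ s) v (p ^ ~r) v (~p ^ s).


A DNF formula is a disjunction of terms (conjunctions).
Terms are separated by v.
Counting the disjuncts: 7 terms.

7


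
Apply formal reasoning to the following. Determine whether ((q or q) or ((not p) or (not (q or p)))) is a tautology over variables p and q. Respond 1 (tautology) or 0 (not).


Check all 4 assignments:
p=0, q=0: 1
p=0, q=1: 1
p=1, q=0: 0
p=1, q=1: 1
Satisfying count = 3/4.
Tautology iff count = 4: no.

0


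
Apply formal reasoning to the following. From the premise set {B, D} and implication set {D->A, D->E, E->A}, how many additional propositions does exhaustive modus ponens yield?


Initial facts: {B, D}
Apply modus ponens to closure:
  D and D->A  =>  A
  D and D->E  =>  E
Final known: {A, B, D, E}
New propositions: {A, E}
Count = 2

2


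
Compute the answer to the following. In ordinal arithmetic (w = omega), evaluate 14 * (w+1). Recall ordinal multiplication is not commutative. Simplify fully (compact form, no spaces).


Compute 14 * (w+1).
Ordinal * is associative and left-distributive over +, but NOT commutative; for finite n>1, n*w = w but w*n stays w*n.
By left-distributivity: 14 * (w+1) = 14*w + 14*1 = w + 14 = w+14.
Result = w+14

w+14


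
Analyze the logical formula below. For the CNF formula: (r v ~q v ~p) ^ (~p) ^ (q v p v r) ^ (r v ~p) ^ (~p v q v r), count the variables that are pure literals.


Check each variable for pure literal status:
p: mixed (not pure)
q: mixed (not pure)
r: pure positive
Pure literal count = 1

1


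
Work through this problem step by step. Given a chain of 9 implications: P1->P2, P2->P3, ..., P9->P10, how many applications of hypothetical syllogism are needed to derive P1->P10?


With 9 implications in a chain connecting 10 propositions:
P1->P2, P2->P3, ..., P9->P10
Steps needed = (number of implications) - 1 = 9 - 1 = 8

8


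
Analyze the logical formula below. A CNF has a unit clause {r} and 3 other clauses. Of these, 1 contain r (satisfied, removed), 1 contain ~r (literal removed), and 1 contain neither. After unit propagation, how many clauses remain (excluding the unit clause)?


Satisfied (removed): 1
Shortened (remain): 1
Unchanged (remain): 1
Remaining = 1 + 1 = 2

2


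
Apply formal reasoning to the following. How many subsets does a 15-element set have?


The power set of a set with n elements has 2^n elements.
|P(S)| = 2^15 = 32768

32768


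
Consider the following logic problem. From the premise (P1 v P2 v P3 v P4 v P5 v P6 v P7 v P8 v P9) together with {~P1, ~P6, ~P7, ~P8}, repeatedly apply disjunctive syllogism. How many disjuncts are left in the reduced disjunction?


Original disjuncts (9): P1, P2, P3, P4, P5, P6, P7, P8, P9
Negated (eliminate): ~P1, ~P6, ~P7, ~P8
Remaining disjuncts: P2, P3, P4, P5, P9
Count = 9 - 4 = 5

5


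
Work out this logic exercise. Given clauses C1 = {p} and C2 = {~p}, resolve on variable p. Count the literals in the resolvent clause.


Remove p from C1 and ~p from C2.
C1 remainder: {}
C2 remainder: {}
Union (resolvent): {} (empty clause)
Resolvent has 0 literal(s).

0


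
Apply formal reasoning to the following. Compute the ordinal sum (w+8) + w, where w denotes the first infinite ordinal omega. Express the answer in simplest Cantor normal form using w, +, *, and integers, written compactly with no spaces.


Compute (w+8) + w.
Ordinal + is associative but NOT commutative; for finite n>0, n + w = w but w + n stays w+n.
(w+8) + w = w + (8+w) = w + w = w*2 (the finite tail 8 is absorbed by the right w).
Result = w*2

w*2


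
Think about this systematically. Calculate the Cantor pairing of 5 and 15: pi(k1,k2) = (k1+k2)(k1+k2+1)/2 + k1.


k1 + k2 = 20
(k1+k2)(k1+k2+1)/2 = 20 * 21 / 2 = 210
pi = 210 + 5 = 215

215


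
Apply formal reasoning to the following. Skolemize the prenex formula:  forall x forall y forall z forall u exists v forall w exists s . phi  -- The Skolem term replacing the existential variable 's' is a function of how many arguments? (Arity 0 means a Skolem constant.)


Quantifier prefix: forall x forall y forall z forall u exists v forall w exists s
's' is existentially quantified at position 7.
Universal variables preceding it: x, y, z, u, w
Skolem function arity = 5

5


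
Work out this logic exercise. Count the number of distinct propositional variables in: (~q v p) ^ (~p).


Identify each variable that appears in the formula.
Variables found: p, q
Count = 2

2


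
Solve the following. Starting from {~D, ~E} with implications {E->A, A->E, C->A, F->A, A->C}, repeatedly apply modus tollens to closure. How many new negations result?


Initial negated facts: {~D, ~E}
Apply modus tollens to closure:
  ~E and A->E  =>  ~A
  ~A and C->A  =>  ~C
  ~A and F->A  =>  ~F
Final negated: {~A, ~C, ~D, ~E, ~F}
New negations: {~A, ~C, ~F}
Count = 3

3


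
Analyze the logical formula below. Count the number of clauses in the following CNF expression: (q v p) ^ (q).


A CNF formula is a conjunction of clauses.
Clauses are separated by ^.
Counting the conjuncts: 2 clauses.

2


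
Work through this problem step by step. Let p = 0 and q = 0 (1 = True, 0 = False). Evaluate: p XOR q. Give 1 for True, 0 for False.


p = 0, q = 0
Operation: p XOR q
Evaluate: 0 XOR 0 = 0

0


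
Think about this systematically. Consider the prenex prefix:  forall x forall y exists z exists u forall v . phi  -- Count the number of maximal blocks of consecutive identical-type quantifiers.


Quantifier-type sequence: A A E E A  (A=forall, E=exists)
Group into maximal same-type runs:
  Ax2 | Ex2 | Ax1
Number of blocks = 3

3


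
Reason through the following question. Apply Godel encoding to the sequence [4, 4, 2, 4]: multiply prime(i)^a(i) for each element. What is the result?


Encode each element as an exponent of the corresponding prime:
  2^4 = 16
  3^4 = 81
  5^2 = 25
  7^4 = 2401
Product = 16 * 81 * 25 * 2401 = 77792400

77792400


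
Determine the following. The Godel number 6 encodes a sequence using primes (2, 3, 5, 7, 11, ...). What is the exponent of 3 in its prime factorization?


Factorize 6 by dividing by 3 repeatedly.
Division steps: 3 divides 6 exactly 1 time(s).
Exponent of 3 = 1

1


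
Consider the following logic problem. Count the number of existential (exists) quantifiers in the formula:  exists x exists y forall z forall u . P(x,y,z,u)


Quantifier prefix: exists x exists y forall z forall u
Mark each quantifier type:
  E E U U
Universal count = 2, Existential count = 2
Asked for existential (exists) quantifiers: 2

2


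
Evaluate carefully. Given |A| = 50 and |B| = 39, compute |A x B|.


The Cartesian product A x B contains all ordered pairs (a, b).
|A x B| = |A| * |B| = 50 * 39 = 1950

1950


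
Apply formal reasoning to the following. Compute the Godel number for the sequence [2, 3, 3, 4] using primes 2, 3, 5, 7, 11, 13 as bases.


Encode each element as an exponent of the corresponding prime:
  2^2 = 4
  3^3 = 27
  5^3 = 125
  7^4 = 2401
Product = 4 * 27 * 125 * 2401 = 32413500

32413500


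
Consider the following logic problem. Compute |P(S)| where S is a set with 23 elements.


The power set of a set with n elements has 2^n elements.
|P(S)| = 2^23 = 8388608

8388608


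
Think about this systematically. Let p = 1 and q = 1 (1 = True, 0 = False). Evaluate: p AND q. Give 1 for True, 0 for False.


p = 1, q = 1
Operation: p AND q
Evaluate: 1 AND 1 = 1

1


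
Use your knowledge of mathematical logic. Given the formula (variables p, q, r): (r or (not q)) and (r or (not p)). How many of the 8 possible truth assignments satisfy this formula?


Evaluate all 8 assignments for p, q, r:
p=0, q=0, r=0: 1
p=0, q=0, r=1: 1
p=0, q=1, r=0: 0
p=0, q=1, r=1: 1
p=1, q=0, r=0: 0
p=1, q=0, r=1: 1
p=1, q=1, r=0: 0
p=1, q=1, r=1: 1
Satisfying count = 5

5


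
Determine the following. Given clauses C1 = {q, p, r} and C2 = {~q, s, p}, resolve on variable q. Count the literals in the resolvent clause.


Remove q from C1 and ~q from C2.
C1 remainder: {p, r}
C2 remainder: {s, p}
Union (resolvent): {p, r, s}
Resolvent has 3 literal(s).

3


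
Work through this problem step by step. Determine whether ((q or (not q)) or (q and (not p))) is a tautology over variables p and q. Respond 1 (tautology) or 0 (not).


Check all 4 assignments:
p=0, q=0: 1
p=0, q=1: 1
p=1, q=0: 1
p=1, q=1: 1
Satisfying count = 4/4.
Tautology iff count = 4: yes.

1


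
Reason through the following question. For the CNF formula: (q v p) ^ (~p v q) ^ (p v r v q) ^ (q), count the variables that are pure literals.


Check each variable for pure literal status:
p: mixed (not pure)
q: pure positive
r: pure positive
Pure literal count = 2

2


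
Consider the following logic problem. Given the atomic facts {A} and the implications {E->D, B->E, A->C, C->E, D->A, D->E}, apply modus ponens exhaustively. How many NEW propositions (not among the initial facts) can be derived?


Initial facts: {A}
Apply modus ponens to closure:
  A and A->C  =>  C
  C and C->E  =>  E
  E and E->D  =>  D
Final known: {A, C, D, E}
New propositions: {C, D, E}
Count = 3

3


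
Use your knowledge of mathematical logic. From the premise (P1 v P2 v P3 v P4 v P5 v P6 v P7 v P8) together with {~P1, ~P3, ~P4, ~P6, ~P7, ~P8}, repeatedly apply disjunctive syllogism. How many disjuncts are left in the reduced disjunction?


Original disjuncts (8): P1, P2, P3, P4, P5, P6, P7, P8
Negated (eliminate): ~P1, ~P3, ~P4, ~P6, ~P7, ~P8
Remaining disjuncts: P2, P5
Count = 8 - 6 = 2

2
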